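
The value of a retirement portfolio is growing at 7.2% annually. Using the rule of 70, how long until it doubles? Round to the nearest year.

about 10 years

70/7.2 ≈ 9.72, so it doubles roughly every 10 years.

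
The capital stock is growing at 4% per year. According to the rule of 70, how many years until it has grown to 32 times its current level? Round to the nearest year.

Doubling time ≈ 70/4 = 17.50 years.
32 = 2^5, so 5 doublings → 88 years.

≈ 88 years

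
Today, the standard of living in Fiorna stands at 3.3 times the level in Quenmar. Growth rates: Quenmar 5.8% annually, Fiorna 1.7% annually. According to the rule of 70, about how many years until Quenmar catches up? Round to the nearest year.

roughly 29 years

The growth-rate gap is 5.8% − 1.7% = 4.1 percentage points.
So the ratio between them halves every 70/4.1 ≈ 17.07 years.
A 3.3 times gap takes log₂(3.3) ≈ 1.72 halvings to close: 1.72 × 17.07 ≈ 29 years.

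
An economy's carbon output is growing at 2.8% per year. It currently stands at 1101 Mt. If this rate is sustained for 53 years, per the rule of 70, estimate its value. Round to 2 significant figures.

Doubling time ≈ 70/2.8 = 25.00 years.
53 years is 53/25.00 ≈ 2.12 doublings, a factor of 2^2.12 ≈ 4.35.
1101 × 4.35 ≈ 4800 Mt.

4800 Mt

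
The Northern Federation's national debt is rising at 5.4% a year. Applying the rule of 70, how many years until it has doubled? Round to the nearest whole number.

≈ 13 years

70/5.4 ≈ 12.96, so it doubles roughly every 13 years.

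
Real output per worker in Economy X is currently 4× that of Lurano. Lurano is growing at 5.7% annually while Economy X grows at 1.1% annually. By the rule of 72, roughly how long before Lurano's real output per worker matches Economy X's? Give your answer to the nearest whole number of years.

around 31 years

What matters is the difference: 4.6 pp.
Rule of 72 on the gap: the ratio halves every 72/4.6 ≈ 15.65 years.
A 4× gap closes after 2 halvings: 2 × 15.65 ≈ 31 years.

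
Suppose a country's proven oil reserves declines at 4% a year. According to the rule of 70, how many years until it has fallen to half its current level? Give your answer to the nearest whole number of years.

Falling at 4%, it halves about every 70/4 = 17.50 years.

around 18 years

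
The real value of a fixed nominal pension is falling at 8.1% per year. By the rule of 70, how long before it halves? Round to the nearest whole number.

Halving time ≈ 70 / 8.1 = 8.64 → 9 years.

about 9 years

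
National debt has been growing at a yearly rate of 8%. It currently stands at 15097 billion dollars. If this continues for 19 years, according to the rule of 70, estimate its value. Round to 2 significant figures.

around 68000 billion dollars

Doubling time ≈ 70/8 = 8.75 years.
19 years is 19/8.75 ≈ 2.17 doublings, a factor of 2^2.17 ≈ 4.50.
15097 × 4.50 ≈ 68000 billion dollars.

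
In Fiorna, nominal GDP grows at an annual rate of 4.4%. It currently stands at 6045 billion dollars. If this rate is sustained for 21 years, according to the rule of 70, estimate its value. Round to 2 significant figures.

It doubles every 70/4.4 ≈ 15.91 years, so 21 years is 1.32 doublings.
2^1.32 ≈ 2.50; 6045 × 2.50 ≈ 15000 billion dollars.

approximately 15000 billion dollars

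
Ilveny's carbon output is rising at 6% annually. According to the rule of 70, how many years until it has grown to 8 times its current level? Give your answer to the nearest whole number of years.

One doubling takes 70/6 = 11.67 years.
8 = 2^3, so 3 doublings → 35 years.

about 35 years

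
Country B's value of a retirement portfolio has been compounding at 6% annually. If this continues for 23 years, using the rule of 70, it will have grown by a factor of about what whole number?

roughly 4 times

At 6% one doubling takes ≈ 11.67 years; 23 years is 2 of them, so ×4.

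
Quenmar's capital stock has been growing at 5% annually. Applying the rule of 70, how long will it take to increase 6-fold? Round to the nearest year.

At 5% it doubles every 70/5 ≈ 14.00 years.
6× is log₂ 6 ≈ 2.58 doublings, so ≈ 2.58 × 14.00 = 36 years.

approximately 36 years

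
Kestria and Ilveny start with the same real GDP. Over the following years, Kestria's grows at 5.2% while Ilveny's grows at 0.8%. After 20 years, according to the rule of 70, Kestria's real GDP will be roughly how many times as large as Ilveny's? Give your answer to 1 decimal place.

Only the 4.4-point difference matters.
70/4.4 ≈ 15.91 years per doubling of the ratio; 20 years gives 1.26 doublings, so ≈ 2.4×.

roughly 2.4 times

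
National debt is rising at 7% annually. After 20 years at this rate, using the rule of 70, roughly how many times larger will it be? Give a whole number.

Doubling time ≈ 70/7 = 10.00 years.
20/10.00 ≈ 2 doublings, so about 2^2 = 4×.

≈ 4 times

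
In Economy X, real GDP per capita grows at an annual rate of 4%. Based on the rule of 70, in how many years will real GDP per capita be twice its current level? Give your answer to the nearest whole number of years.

roughly 18 years

Doubling time ≈ 70 / 4 = 17.50 years.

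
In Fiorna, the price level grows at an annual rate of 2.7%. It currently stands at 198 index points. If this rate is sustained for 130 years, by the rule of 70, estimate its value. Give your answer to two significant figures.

It doubles every 70/2.7 ≈ 25.93 years, so 130 years is 5.01 doublings.
2^5.01 ≈ 32.22; 198 × 32.22 ≈ 6400 index points.

approximately 6400 index points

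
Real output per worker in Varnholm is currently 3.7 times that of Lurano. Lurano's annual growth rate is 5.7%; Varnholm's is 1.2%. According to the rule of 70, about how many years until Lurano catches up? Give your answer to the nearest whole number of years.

≈ 29 years

What matters is the difference: 4.5 pp.
Rule of 70 on the gap: the ratio halves every 70/4.5 ≈ 15.56 years.
A 3.7 times gap takes log₂(3.7) ≈ 1.89 halvings to close: 1.89 × 15.56 ≈ 29 years.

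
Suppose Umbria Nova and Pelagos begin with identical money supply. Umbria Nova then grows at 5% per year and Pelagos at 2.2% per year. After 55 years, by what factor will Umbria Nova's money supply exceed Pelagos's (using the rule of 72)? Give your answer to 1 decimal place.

about 4.4 times

Umbria Nova pulls ahead at 2.8 pp per year, so the ratio doubles every 72/2.8 ≈ 25.71 years.
In 55 years that's 2.14 doublings: 2^2.14 ≈ 4.4.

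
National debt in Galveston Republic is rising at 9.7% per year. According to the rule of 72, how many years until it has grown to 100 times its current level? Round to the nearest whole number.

One doubling takes 72/9.7 = 7.42 years.
100× is log₂ 100 ≈ 6.64 doublings, so ≈ 6.64 × 7.42 = 49 years.

≈ 49 years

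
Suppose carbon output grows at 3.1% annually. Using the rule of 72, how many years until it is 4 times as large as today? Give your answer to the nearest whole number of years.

One doubling takes 72/3.1 = 23.23 years.
4× is 2 doublings, so 2 × 23.23 ≈ 46 years.

approximately 46 years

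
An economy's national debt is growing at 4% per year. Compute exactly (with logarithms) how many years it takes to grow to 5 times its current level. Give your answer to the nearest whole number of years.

t = ln(5) / ln(1 + 0.04) = 1.6094 / 0.039221 ≈ 41.03.
≈ 41 years.

41 years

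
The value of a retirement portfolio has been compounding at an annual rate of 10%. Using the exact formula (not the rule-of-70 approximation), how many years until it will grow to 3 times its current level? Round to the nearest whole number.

t = ln(3) / ln(1 + 0.1) = 1.0986 / 0.095310 ≈ 11.53.
≈ 12 years.

12 years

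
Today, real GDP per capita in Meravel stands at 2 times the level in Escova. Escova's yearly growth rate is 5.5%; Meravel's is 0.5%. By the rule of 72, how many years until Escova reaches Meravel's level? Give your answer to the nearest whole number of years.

What matters is the difference: 5 pp.
Rule of 72 on the gap: the ratio halves every 72/5 ≈ 14.40 years.
A 2 times gap closes after 1 halving: 1 × 14.40 ≈ 14 years.

about 14 years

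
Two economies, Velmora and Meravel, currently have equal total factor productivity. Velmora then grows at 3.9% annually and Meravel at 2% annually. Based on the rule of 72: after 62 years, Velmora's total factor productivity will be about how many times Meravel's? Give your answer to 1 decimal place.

Velmora pulls ahead at 1.9 pp per year, so the ratio doubles every 72/1.9 ≈ 37.89 years.
In 62 years that's 1.64 doublings: 2^1.64 ≈ 3.1.

3.1 times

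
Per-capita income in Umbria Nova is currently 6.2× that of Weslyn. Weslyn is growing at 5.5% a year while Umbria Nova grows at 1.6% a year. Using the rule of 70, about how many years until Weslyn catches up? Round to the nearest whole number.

roughly 47 years

What matters is the difference: 3.9 pp.
Rule of 70 on the gap: the ratio halves every 70/3.9 ≈ 17.95 years.
A 6.2× gap takes log₂(6.2) ≈ 2.63 halvings to close: 2.63 × 17.95 ≈ 47 years.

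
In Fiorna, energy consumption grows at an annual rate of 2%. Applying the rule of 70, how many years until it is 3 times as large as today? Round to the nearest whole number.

approximately 55 years

Doubling time ≈ 70/2 = 35.00 years.
Reaching 3× takes log₂(3) ≈ 1.58 doublings.
1.58 × 35.00 ≈ 55 years.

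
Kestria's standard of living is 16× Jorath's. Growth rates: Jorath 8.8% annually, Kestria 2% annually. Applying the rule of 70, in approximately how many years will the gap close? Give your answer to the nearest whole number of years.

Jorath gains on Kestria at 8.8% − 2% = 6.8 points a year.
At that relative rate the gap halves every 70/6.8 ≈ 10.29 years.
A 16× gap closes after 4 halvings: 4 × 10.29 ≈ 41 years.

roughly 41 years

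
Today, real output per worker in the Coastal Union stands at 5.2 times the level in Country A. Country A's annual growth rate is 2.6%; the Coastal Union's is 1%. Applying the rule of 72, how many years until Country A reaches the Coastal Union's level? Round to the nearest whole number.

around 107 years

What matters is the difference: 1.6 pp.
Rule of 72 on the gap: the ratio halves every 72/1.6 ≈ 45.00 years.
A 5.2 times gap takes log₂(5.2) ≈ 2.38 halvings to close: 2.38 × 45.00 ≈ 107 years.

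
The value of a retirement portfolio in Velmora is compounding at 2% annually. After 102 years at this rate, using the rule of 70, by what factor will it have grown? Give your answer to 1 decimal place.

≈ 7.5 times

Doubling time ≈ 70/2 = 35.00 years.
102 years / 35.00 ≈ 2.91 doublings → factor 2^2.91 ≈ 7.5.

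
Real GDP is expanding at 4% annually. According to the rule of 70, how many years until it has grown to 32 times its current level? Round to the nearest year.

One doubling takes 70/4 = 17.50 years.
Getting to 32× needs 5 doublings: 5 × 17.50 ≈ 88 years.

≈ 88 years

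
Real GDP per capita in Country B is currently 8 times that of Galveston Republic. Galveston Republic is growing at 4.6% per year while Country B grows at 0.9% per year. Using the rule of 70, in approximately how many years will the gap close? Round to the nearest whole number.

around 57 years

What matters is the difference: 3.7 pp.
Rule of 70 on the gap: the ratio halves every 70/3.7 ≈ 18.92 years.
An 8 times gap closes after 3 halvings: 3 × 18.92 ≈ 57 years.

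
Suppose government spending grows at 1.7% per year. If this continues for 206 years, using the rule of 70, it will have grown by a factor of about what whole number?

around 32 times

At 1.7% one doubling takes ≈ 41.18 years; 206 years is 5 of them, so ×32.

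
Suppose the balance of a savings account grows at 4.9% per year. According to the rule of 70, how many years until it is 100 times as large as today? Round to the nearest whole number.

At 4.9% it doubles every 70/4.9 ≈ 14.29 years.
100× is log₂ 100 ≈ 6.64 doublings, so ≈ 6.64 × 14.29 = 95 years.

roughly 95 years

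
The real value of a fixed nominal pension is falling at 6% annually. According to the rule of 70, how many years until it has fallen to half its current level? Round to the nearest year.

Halving time ≈ 70 / 6 = 11.67 → 12 years.

≈ 12 years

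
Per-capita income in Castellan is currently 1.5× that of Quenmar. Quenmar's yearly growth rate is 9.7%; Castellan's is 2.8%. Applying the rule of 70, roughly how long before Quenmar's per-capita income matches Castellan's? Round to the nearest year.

roughly 6 years

The growth-rate gap is 9.7% − 2.8% = 6.9 percentage points.
So the ratio between them halves every 70/6.9 ≈ 10.14 years.
A 1.5× gap takes log₂(1.5) ≈ 0.58 halvings to close: 0.58 × 10.14 ≈ 6 years.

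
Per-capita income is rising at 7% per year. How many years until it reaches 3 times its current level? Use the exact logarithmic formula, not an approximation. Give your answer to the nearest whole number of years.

16 years

t = ln(3) / ln(1 + 0.07) = 1.0986 / 0.067659 ≈ 16.24.
≈ 16 years.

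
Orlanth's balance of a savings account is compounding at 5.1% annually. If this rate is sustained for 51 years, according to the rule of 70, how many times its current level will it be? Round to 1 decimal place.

Doubling time ≈ 70/5.1 = 13.73 years.
51 years / 13.73 ≈ 3.71 doublings → factor 2^3.71 ≈ 13.1.

about 13.1 times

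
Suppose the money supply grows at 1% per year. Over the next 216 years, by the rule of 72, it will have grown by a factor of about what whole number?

roughly 8 times

72/1 ≈ 72.00 years per doubling.
216 years fits 3 doublings: 2^3 = 8.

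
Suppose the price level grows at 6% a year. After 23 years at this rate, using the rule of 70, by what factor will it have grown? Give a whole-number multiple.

At 6% one doubling takes ≈ 11.67 years; 23 years is 2 of them, so ×4.

≈ 4 times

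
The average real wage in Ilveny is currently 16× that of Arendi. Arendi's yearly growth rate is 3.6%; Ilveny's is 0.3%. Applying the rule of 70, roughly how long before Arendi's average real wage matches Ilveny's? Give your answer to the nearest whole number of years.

What matters is the difference: 3.3 pp.
Rule of 70 on the gap: the ratio halves every 70/3.3 ≈ 21.21 years.
A 16× gap closes after 4 halvings: 4 × 21.21 ≈ 85 years.

about 85 years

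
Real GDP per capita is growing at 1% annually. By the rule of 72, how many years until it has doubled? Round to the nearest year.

approximately 72 years

At 1%, doubling takes about 72/1 = 72.00 years.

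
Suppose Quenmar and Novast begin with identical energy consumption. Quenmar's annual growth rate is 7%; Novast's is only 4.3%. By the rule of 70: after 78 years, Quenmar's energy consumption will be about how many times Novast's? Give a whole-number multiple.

about 8 times

Quenmar pulls ahead at 2.7 pp per year, so the ratio doubles every 70/2.7 ≈ 25.93 years.
In 78 years that's 3.01 doublings: 2^3.01 ≈ 8.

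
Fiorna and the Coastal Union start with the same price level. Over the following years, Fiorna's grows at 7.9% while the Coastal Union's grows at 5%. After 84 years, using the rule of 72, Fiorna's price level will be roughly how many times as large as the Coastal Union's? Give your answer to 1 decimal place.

Only the 2.9-point difference matters.
72/2.9 ≈ 24.83 years per doubling of the ratio; 84 years gives 3.38 doublings, so ≈ 10.4×.

roughly 10.4 times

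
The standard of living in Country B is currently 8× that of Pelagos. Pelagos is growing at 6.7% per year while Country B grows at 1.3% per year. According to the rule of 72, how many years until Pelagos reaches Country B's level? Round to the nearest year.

What matters is the difference: 5.4 pp.
Rule of 72 on the gap: the ratio halves every 72/5.4 ≈ 13.33 years.
An 8× gap closes after 3 halvings: 3 × 13.33 ≈ 40 years.

approximately 40 years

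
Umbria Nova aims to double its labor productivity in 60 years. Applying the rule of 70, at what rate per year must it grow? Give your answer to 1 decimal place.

70 / 60 ≈ 1.17, so about 1.2% per year.

roughly 1.2%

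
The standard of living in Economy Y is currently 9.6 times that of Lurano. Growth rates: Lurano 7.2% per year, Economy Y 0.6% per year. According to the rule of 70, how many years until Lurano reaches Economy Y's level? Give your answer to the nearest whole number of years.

about 35 years

Lurano gains on Economy Y at 7.2% − 0.6% = 6.6 points a year.
At that relative rate the gap halves every 70/6.6 ≈ 10.61 years.
A 9.6 times gap takes log₂(9.6) ≈ 3.26 halvings to close: 3.26 × 10.61 ≈ 35 years.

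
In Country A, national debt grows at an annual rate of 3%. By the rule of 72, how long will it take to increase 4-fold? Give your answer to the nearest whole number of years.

One doubling takes 72/3 = 24.00 years.
4× is 2 doublings, so 2 × 24.00 ≈ 48 years.

48 years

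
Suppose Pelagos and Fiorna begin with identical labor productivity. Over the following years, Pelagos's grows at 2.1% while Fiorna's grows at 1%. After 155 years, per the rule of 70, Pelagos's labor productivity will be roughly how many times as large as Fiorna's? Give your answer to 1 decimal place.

≈ 5.4 times

Rate gap = 2.1% − 1% = 1.1 points.
The ratio doubles every 70/1.1 ≈ 63.64 years.
155/63.64 ≈ 2.44 doublings → ratio ≈ 2^2.44 ≈ 5.4.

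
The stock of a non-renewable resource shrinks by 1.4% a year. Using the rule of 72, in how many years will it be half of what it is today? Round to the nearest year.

around 51 years

Falling at 1.4%, it halves about every 72/1.4 = 51.43 years.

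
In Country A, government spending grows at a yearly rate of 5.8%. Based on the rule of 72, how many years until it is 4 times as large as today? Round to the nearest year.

25 years

Doubling time ≈ 72/5.8 = 12.41 years.
4× is 2 doublings, so 2 × 12.41 ≈ 25 years.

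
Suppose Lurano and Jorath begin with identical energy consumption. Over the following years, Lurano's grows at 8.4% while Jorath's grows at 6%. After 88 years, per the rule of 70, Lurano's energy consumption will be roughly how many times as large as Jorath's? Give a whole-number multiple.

≈ 8 times

Only the 2.4-point difference matters.
70/2.4 ≈ 29.17 years per doubling of the ratio; 88 years gives 3.02 doublings, so ≈ 8×.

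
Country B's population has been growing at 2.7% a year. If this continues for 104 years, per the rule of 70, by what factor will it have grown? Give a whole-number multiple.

70/2.7 ≈ 25.93 years per doubling.
104 years fits 4 doublings: 2^4 = 16.

≈ 16 times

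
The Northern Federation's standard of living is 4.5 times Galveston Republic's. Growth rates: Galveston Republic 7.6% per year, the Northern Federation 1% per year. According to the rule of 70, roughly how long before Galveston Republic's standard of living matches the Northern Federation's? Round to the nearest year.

23 years

The growth-rate gap is 7.6% − 1% = 6.6 percentage points.
So the ratio between them halves every 70/6.6 ≈ 10.61 years.
A 4.5 times gap takes log₂(4.5) ≈ 2.17 halvings to close: 2.17 × 10.61 ≈ 23 years.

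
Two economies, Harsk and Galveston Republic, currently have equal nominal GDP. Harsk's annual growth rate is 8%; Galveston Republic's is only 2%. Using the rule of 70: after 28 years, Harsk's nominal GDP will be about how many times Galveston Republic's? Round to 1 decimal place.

approximately 5.3 times

Harsk pulls ahead at 6 pp per year, so the ratio doubles every 70/6 ≈ 11.67 years.
In 28 years that's 2.40 doublings: 2^2.40 ≈ 5.3.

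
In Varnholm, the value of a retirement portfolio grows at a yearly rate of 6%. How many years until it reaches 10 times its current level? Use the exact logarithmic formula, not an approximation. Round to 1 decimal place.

39.5 years

t = ln(10) / ln(1 + 0.06) = 2.3026 / 0.058269 ≈ 39.52.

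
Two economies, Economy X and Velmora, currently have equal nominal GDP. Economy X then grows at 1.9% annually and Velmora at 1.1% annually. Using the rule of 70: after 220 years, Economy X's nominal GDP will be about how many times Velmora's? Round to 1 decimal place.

roughly 5.7 times

Rate gap = 1.9% − 1.1% = 0.8 points.
The ratio doubles every 70/0.8 ≈ 87.50 years.
220/87.50 ≈ 2.51 doublings → ratio ≈ 2^2.51 ≈ 5.7.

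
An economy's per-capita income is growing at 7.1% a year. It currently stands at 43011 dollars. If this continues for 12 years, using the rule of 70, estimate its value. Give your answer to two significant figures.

roughly 100000 dollars

Doubling time ≈ 70/7.1 = 9.86 years.
12 years is 12/9.86 ≈ 1.22 doublings, a factor of 2^1.22 ≈ 2.33.
43011 × 2.33 ≈ 100000 dollars.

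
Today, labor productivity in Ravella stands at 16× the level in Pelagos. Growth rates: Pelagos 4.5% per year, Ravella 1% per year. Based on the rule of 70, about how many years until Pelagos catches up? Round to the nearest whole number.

Pelagos gains on Ravella at 4.5% − 1% = 3.5 points a year.
At that relative rate the gap halves every 70/3.5 ≈ 20.00 years.
A 16× gap closes after 4 halvings: 4 × 20.00 ≈ 80 years.

roughly 80 years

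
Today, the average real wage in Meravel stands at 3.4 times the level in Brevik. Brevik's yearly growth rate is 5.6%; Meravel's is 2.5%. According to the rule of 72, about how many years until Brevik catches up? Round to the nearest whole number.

around 41 years

The growth-rate gap is 5.6% − 2.5% = 3.1 percentage points.
So the ratio between them halves every 72/3.1 ≈ 23.23 years.
A 3.4 times gap takes log₂(3.4) ≈ 1.77 halvings to close: 1.77 × 23.23 ≈ 41 years.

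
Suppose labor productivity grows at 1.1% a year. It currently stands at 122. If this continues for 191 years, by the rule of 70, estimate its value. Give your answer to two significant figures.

roughly 980

It doubles every 70/1.1 ≈ 63.64 years, so 191 years is 3.00 doublings.
2^3.00 ≈ 8.00; 122 × 8.00 ≈ 980.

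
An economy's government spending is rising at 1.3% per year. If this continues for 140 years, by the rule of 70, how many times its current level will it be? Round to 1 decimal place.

Doubles every ≈ 53.85 years (70/1.3).
140 years is 2.60 doublings; 2^2.60 ≈ 6.1×.

6.1 times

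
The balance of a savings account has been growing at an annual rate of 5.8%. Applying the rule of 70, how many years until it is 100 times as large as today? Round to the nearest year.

approximately 80 years

One doubling takes 70/5.8 = 12.07 years.
100× is log₂ 100 ≈ 6.64 doublings, so ≈ 6.64 × 12.07 = 80 years.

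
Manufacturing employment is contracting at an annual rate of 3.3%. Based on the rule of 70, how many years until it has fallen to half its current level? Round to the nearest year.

approximately 21 years

Halving time ≈ 70 / 3.3 = 21.21 → 21 years.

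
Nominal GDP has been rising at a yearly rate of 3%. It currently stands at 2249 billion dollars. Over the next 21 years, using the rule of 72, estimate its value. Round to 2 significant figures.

Doubling time ≈ 72/3 = 24.00 years.
21 years is 21/24.00 ≈ 0.88 doublings, a factor of 2^0.88 ≈ 1.84.
2249 × 1.84 ≈ 4100 billion dollars.

≈ 4100 billion dollars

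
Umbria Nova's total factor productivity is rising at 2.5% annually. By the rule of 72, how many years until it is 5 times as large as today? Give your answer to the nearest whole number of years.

At 2.5% it doubles every 72/2.5 ≈ 28.80 years.
5× is log₂ 5 ≈ 2.32 doublings, so ≈ 2.32 × 28.80 = 67 years.

approximately 67 years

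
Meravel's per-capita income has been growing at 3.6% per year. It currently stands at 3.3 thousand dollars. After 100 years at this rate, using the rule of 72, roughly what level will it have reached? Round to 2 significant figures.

It doubles every 72/3.6 ≈ 20.00 years, so 100 years is 5.00 doublings.
2^5.00 ≈ 32.00; 3.3 × 32.00 ≈ 110 thousand dollars.

about 110 thousand dollars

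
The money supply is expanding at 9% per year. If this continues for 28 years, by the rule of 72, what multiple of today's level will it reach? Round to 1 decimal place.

11.3 times

Doubling time ≈ 72/9 = 8.00 years.
28 years / 8.00 ≈ 3.50 doublings → factor 2^3.50 ≈ 11.3.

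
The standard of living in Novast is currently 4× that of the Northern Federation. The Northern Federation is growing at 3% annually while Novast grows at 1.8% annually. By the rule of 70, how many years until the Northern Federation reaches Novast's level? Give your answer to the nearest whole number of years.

The growth-rate gap is 3% − 1.8% = 1.2 percentage points.
So the ratio between them halves every 70/1.2 ≈ 58.33 years.
A 4× gap closes after 2 halvings: 2 × 58.33 ≈ 117 years.

roughly 117 years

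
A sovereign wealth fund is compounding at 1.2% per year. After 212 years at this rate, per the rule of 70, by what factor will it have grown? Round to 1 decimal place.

Doubles every ≈ 58.33 years (70/1.2).
212 years is 3.63 doublings; 2^3.63 ≈ 12.4×.

≈ 12.4 times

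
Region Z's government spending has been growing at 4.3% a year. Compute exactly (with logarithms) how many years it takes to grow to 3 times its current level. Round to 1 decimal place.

26.1 years

t = ln(3) / ln(1 + 0.043) = 1.0986 / 0.042101 ≈ 26.09.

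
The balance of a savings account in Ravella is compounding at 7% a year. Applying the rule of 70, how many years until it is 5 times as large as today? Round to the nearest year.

At 7% it doubles every 70/7 ≈ 10.00 years.
5× is log₂ 5 ≈ 2.32 doublings, so ≈ 2.32 × 10.00 = 23 years.

roughly 23 years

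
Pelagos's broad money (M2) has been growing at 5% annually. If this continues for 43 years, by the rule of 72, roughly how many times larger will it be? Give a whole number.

72/5 ≈ 14.40 years per doubling.
43 years fits 3 doublings: 2^3 = 8.

about 8 times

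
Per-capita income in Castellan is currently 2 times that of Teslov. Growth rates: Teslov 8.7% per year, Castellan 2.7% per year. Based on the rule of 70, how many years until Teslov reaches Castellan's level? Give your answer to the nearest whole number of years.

Teslov gains on Castellan at 8.7% − 2.7% = 6 points a year.
At that relative rate the gap halves every 70/6 ≈ 11.67 years.
A 2 times gap closes after 1 halving: 1 × 11.67 ≈ 12 years.

about 12 years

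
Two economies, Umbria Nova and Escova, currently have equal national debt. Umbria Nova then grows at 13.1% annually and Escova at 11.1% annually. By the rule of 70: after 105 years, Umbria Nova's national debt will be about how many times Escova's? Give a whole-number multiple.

Umbria Nova pulls ahead at 2 pp per year, so the ratio doubles every 70/2 ≈ 35.00 years.
In 105 years that's 3.00 doublings: 2^3.00 ≈ 8.

around 8 times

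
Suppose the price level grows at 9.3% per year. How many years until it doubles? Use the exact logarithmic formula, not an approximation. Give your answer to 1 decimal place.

t = ln(2) / ln(1 + 0.093) = 0.6931 / 0.088926 ≈ 7.79.

7.8 years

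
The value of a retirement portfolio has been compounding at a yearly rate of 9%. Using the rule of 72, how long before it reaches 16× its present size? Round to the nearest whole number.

≈ 32 years

At 9% it doubles every 72/9 ≈ 8.00 years.
Getting to 16× needs 4 doublings: 4 × 8.00 ≈ 32 years.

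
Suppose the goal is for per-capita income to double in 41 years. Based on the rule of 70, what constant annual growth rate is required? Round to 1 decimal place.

roughly 1.7%

70 / 41 ≈ 1.71, so about 1.7% annually.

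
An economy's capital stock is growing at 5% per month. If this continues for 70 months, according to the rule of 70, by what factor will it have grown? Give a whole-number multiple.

approximately 32 times

Doubling time ≈ 70/5 = 14.00 months.
70/14.00 ≈ 5 doublings, so about 2^5 = 32×.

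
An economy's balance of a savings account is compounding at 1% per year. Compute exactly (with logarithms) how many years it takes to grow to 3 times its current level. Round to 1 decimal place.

110.4 years

t = ln(3) / ln(1 + 0.01) = 1.0986 / 0.009950 ≈ 110.41.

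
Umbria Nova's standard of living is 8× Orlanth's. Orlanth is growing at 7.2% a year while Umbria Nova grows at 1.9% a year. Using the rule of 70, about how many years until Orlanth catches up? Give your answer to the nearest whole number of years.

about 40 years

What matters is the difference: 5.3 pp.
Rule of 70 on the gap: the ratio halves every 70/5.3 ≈ 13.21 years.
An 8× gap closes after 3 halvings: 3 × 13.21 ≈ 40 years.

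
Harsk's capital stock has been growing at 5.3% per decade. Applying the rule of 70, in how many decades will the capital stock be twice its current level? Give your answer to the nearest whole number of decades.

70/5.3 ≈ 13.21, so it doubles roughly every 13 decades.

≈ 13 decades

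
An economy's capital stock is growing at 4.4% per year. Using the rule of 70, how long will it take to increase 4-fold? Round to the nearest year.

At 4.4% it doubles every 70/4.4 ≈ 15.91 years.
Getting to 4× needs 2 doublings: 2 × 15.91 ≈ 32 years.

approximately 32 years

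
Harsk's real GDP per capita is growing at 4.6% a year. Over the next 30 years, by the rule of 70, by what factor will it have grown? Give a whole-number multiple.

about 4 times

70/4.6 ≈ 15.22 years per doubling.
30 years fits 2 doublings: 2^2 = 4.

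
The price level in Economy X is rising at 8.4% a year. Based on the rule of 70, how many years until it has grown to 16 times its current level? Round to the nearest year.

Doubling time ≈ 70/8.4 = 8.33 years.
16 = 2^4, so 4 doublings → 33 years.

about 33 years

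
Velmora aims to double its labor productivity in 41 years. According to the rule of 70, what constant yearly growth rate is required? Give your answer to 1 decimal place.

1.7%

70 / 41 ≈ 1.71, so about 1.7% per year.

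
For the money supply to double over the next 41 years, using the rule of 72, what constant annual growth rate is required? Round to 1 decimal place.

1.8%

72 / 41 ≈ 1.76, so about 1.8% annually.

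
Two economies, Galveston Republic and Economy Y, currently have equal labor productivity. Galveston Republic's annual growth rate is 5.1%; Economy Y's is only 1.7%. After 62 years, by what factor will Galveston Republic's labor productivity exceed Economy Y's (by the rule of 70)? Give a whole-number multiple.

Only the 3.4-point difference matters.
70/3.4 ≈ 20.59 years per doubling of the ratio; 62 years gives 3.01 doublings, so ≈ 8×.

around 8 times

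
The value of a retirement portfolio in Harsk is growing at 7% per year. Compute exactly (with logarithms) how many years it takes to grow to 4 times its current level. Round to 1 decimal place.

t = ln(4) / ln(1 + 0.07) = 1.3863 / 0.067659 ≈ 20.49.

20.5 years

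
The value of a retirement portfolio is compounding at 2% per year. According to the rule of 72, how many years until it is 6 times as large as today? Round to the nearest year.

One doubling takes 72/2 = 36.00 years.
6× is log₂ 6 ≈ 2.58 doublings, so ≈ 2.58 × 36.00 = 93 years.

≈ 93 years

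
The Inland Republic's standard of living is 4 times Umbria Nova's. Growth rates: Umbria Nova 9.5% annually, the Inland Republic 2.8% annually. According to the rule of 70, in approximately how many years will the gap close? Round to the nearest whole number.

What matters is the difference: 6.7 pp.
Rule of 70 on the gap: the ratio halves every 70/6.7 ≈ 10.45 years.
A 4 times gap closes after 2 halvings: 2 × 10.45 ≈ 21 years.

around 21 years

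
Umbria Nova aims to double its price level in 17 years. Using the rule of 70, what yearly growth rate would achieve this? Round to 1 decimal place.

70 / 17 ≈ 4.12, so about 4.1% per year.

approximately 4.1% per year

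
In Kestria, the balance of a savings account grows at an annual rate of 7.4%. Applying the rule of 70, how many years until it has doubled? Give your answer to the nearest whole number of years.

around 9 years

At 7.4%, doubling takes about 70/7.4 = 9.46 years.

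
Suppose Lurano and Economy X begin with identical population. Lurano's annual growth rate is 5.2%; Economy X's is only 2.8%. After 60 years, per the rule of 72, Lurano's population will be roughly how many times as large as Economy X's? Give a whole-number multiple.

Only the 2.4-point difference matters.
72/2.4 ≈ 30.00 years per doubling of the ratio; 60 years gives 2.00 doublings, so ≈ 4×.

approximately 4 times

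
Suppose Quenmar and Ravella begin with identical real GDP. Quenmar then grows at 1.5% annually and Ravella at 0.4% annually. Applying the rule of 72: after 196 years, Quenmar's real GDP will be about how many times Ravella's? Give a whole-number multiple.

≈ 8 times

Rate gap = 1.5% − 0.4% = 1.1 points.
The ratio doubles every 72/1.1 ≈ 65.45 years.
196/65.45 ≈ 2.99 doublings → ratio ≈ 2^2.99 ≈ 8.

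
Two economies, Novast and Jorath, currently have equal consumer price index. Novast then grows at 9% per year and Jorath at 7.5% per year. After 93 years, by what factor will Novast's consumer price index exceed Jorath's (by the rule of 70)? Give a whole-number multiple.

around 4 times

Only the 1.5-point difference matters.
70/1.5 ≈ 46.67 years per doubling of the ratio; 93 years gives 1.99 doublings, so ≈ 4×.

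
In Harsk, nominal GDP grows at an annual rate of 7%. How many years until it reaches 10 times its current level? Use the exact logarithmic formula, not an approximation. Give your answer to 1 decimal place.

t = ln(10) / ln(1 + 0.07) = 2.3026 / 0.067659 ≈ 34.03.

34.0 years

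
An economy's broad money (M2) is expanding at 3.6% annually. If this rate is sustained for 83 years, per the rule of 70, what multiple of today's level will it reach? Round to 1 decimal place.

approximately 19.3 times

Doubling time ≈ 70/3.6 = 19.44 years.
83 years / 19.44 ≈ 4.27 doublings → factor 2^4.27 ≈ 19.3.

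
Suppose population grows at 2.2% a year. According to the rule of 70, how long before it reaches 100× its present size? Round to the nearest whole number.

around 211 years

One doubling takes 70/2.2 = 31.82 years.
Reaching 100× takes log₂(100) ≈ 6.64 doublings.
6.64 × 31.82 ≈ 211 years.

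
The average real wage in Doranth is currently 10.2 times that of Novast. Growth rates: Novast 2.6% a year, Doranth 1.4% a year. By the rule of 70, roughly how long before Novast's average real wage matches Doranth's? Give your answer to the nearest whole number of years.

What matters is the difference: 1.2 pp.
Rule of 70 on the gap: the ratio halves every 70/1.2 ≈ 58.33 years.
A 10.2 times gap takes log₂(10.2) ≈ 3.35 halvings to close: 3.35 × 58.33 ≈ 195 years.

roughly 195 years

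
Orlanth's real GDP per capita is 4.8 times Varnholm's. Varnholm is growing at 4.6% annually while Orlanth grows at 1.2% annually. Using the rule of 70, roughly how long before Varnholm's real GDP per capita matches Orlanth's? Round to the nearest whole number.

around 47 years

The growth-rate gap is 4.6% − 1.2% = 3.4 percentage points.
So the ratio between them halves every 70/3.4 ≈ 20.59 years.
A 4.8 times gap takes log₂(4.8) ≈ 2.26 halvings to close: 2.26 × 20.59 ≈ 47 years.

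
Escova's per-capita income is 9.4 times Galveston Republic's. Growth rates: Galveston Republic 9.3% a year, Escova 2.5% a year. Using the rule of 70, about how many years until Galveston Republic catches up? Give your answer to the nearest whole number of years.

What matters is the difference: 6.8 pp.
Rule of 70 on the gap: the ratio halves every 70/6.8 ≈ 10.29 years.
A 9.4 times gap takes log₂(9.4) ≈ 3.23 halvings to close: 3.23 × 10.29 ≈ 33 years.

approximately 33 years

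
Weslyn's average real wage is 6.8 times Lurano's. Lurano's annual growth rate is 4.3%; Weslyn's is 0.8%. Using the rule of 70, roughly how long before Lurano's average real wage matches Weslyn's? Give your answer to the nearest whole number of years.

Lurano gains on Weslyn at 4.3% − 0.8% = 3.5 points a year.
At that relative rate the gap halves every 70/3.5 ≈ 20.00 years.
A 6.8 times gap takes log₂(6.8) ≈ 2.77 halvings to close: 2.77 × 20.00 ≈ 55 years.

≈ 55 years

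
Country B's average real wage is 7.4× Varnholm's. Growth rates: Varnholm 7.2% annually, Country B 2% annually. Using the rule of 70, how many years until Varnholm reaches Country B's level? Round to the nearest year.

roughly 39 years

What matters is the difference: 5.2 pp.
Rule of 70 on the gap: the ratio halves every 70/5.2 ≈ 13.46 years.
A 7.4× gap takes log₂(7.4) ≈ 2.89 halvings to close: 2.89 × 13.46 ≈ 39 years.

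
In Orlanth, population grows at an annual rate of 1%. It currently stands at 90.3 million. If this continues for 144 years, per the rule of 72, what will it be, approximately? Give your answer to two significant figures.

It doubles every 72/1 ≈ 72.00 years, so 144 years is 2.00 doublings.
2^2.00 ≈ 4.00; 90.3 × 4.00 ≈ 360 million.

around 360 million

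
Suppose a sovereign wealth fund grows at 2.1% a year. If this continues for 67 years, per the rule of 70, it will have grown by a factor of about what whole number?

At 2.1% one doubling takes ≈ 33.33 years; 67 years is 2 of them, so ×4.

4 times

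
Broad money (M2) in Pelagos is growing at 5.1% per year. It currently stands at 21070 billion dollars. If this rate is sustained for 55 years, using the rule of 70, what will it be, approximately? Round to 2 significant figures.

It doubles every 70/5.1 ≈ 13.73 years, so 55 years is 4.01 doublings.
2^4.01 ≈ 16.11; 21070 × 16.11 ≈ 340000 billion dollars.

around 340000 billion dollars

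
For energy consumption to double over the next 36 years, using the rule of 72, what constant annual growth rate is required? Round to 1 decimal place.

72 / 36 ≈ 2.00, so about 2.0% annually.

around 2.0%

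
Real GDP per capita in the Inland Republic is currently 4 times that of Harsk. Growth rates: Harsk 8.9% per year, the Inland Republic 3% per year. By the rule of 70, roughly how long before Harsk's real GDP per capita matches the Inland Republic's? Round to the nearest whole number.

around 24 years

The growth-rate gap is 8.9% − 3% = 5.9 percentage points.
So the ratio between them halves every 70/5.9 ≈ 11.86 years.
A 4 times gap closes after 2 halvings: 2 × 11.86 ≈ 24 years.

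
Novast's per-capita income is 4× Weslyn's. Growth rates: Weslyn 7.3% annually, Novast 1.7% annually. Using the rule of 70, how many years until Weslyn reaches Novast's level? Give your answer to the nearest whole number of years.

25 years

Weslyn gains on Novast at 7.3% − 1.7% = 5.6 points a year.
At that relative rate the gap halves every 70/5.6 ≈ 12.50 years.
A 4× gap closes after 2 halvings: 2 × 12.50 ≈ 25 years.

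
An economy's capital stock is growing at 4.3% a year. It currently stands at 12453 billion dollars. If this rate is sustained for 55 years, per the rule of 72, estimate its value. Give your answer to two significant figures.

Doubling time ≈ 72/4.3 = 16.74 years.
55 years is 55/16.74 ≈ 3.29 doublings, a factor of 2^3.29 ≈ 9.78.
12453 × 9.78 ≈ 120000 billion dollars.

≈ 120000 billion dollars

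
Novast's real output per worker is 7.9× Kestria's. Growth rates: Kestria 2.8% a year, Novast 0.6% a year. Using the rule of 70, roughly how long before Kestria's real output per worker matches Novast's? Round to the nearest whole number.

around 95 years

Kestria gains on Novast at 2.8% − 0.6% = 2.2 points a year.
At that relative rate the gap halves every 70/2.2 ≈ 31.82 years.
A 7.9× gap takes log₂(7.9) ≈ 2.98 halvings to close: 2.98 × 31.82 ≈ 95 years.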